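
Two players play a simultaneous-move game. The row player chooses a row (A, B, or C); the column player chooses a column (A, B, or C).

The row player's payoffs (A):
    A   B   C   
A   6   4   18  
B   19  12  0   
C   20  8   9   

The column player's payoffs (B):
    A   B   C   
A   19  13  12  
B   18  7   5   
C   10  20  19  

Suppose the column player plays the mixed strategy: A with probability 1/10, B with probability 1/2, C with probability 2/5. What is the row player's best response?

The row player's best reply maximizes expected payoff against the mix.
A: (1/10)·6 + (1/2)·4 + (2/5)·18 = 49/5
B: (1/10)·19 + (1/2)·12 + (2/5)·0 = 79/10
C: (1/10)·20 + (1/2)·8 + (2/5)·9 = 48/5
Highest expected payoff is 49/5, from A.

A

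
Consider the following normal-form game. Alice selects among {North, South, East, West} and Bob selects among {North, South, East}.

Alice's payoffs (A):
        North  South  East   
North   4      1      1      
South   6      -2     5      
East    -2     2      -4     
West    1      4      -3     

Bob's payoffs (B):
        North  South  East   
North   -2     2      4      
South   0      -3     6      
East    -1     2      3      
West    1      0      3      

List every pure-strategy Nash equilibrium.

(South, East)

Find each player's best response to every opponent strategy; NE are the intersections.
Alice's best responses — vs North: South (payoff 6); vs South: West (payoff 4); vs East: South (payoff 5).
Bob's best responses — vs North: East (payoff 4); vs South: East (payoff 6); vs East: East (payoff 3); vs West: East (payoff 3).
The only mutual best response is (South, East); neither player gains by switching there.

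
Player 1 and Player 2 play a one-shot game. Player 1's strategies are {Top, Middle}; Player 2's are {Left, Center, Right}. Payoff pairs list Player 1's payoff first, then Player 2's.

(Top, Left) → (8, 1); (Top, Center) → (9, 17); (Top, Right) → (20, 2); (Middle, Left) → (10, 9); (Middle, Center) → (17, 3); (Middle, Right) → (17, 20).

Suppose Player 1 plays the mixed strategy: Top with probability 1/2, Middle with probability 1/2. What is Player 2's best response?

Player 2's best reply maximizes expected payoff against the mix.
Left: (1/2)·1 + (1/2)·9 = 5
Center: (1/2)·17 + (1/2)·3 = 10
Right: (1/2)·2 + (1/2)·20 = 11
Highest expected payoff is 11, from Right.

Right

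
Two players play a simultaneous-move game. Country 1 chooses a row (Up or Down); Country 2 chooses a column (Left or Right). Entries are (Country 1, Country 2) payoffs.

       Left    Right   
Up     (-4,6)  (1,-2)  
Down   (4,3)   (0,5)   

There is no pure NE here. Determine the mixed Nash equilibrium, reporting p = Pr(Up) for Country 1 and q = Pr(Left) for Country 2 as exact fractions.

p = 1/5, q = 1/9

In a mixed NE each player is indifferent between their pure strategies, so the opponent's mix sets the indifference.
Country 2 indifferent between Left and Right: p·6 + (1−p)·3 = p·(-2) + (1−p)·5 ⟹ 3 + 3p = 5 + (-7)p ⟹ p = 1/5.
Country 1 indifferent between Up and Down: q·(-4) + (1−q)·1 = q·4 + (1−q)·0 ⟹ 1 + (-5)q = 0 + 4q ⟹ q = 1/9.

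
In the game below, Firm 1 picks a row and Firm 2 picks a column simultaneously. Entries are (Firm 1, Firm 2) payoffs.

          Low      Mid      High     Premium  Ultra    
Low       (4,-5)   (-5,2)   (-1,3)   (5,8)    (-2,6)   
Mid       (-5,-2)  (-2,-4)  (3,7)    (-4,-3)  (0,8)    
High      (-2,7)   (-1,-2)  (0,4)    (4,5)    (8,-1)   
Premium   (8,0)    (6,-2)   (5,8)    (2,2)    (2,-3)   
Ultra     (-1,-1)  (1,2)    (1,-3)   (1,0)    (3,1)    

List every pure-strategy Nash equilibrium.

Check mutual best responses: a cell is a NE iff neither player can gain by unilaterally deviating.
Firm 1's best responses — vs Low: Premium (payoff 8); vs Mid: Premium (payoff 6); vs High: Premium (payoff 5); vs Premium: Low (payoff 5); vs Ultra: High (payoff 8).
Firm 2's best responses — vs Low: Premium (payoff 8); vs Mid: Ultra (payoff 8); vs High: Low (payoff 7); vs Premium: High (payoff 8); vs Ultra: Mid (payoff 2).
Mutual best responses occur at (Low, Premium) and (Premium, High); at each, neither player gains by switching.

(Low, Premium) and (Premium, High)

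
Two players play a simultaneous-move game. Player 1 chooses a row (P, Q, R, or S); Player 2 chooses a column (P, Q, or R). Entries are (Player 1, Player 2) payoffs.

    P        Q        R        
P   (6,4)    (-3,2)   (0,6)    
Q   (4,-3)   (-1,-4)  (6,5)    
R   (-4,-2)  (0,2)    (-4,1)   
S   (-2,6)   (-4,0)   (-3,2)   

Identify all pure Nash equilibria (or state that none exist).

A profile is a Nash equilibrium when each player is best-responding to the other.
Player 1's best responses — vs P: P (payoff 6); vs Q: R (payoff 0); vs R: Q (payoff 6).
Player 2's best responses — vs P: R (payoff 6); vs Q: R (payoff 5); vs R: Q (payoff 2); vs S: P (payoff 6).
Mutual best responses occur at (Q, R) and (R, Q); at each, neither player gains by switching.

(Q, R) and (R, Q)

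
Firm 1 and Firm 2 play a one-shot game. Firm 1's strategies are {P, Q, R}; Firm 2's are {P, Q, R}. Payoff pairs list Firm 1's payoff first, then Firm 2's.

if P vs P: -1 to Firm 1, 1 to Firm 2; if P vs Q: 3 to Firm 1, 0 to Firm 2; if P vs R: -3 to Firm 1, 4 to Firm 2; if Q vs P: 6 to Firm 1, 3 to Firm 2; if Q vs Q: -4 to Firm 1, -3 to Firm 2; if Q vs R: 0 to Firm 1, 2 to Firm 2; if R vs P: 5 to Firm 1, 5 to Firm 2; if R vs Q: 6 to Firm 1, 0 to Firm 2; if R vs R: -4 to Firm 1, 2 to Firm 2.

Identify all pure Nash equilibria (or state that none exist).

A profile is a Nash equilibrium when each player is best-responding to the other.
Firm 1's best responses — vs P: Q (payoff 6); vs Q: R (payoff 6); vs R: Q (payoff 0).
Firm 2's best responses — vs P: R (payoff 4); vs Q: P (payoff 3); vs R: P (payoff 5).
The only mutual best response is (Q, P); neither player gains by switching there.

(Q, P)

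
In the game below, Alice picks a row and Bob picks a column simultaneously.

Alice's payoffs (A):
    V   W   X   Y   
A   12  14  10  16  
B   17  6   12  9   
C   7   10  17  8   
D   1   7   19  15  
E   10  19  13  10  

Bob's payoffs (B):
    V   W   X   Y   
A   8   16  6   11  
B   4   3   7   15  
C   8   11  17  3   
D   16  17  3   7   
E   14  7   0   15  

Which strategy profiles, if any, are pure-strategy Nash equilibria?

A profile is a Nash equilibrium when each player is best-responding to the other.
Alice's best responses — vs V: B (payoff 17); vs W: E (payoff 19); vs X: D (payoff 19); vs Y: A (payoff 16).
Bob's best responses — vs A: W (payoff 16); vs B: Y (payoff 15); vs C: X (payoff 17); vs D: W (payoff 17); vs E: Y (payoff 15).
No cell has both players best-responding. For instance, Alice's best reply to W is E, but against E Bob prefers Y over W.

None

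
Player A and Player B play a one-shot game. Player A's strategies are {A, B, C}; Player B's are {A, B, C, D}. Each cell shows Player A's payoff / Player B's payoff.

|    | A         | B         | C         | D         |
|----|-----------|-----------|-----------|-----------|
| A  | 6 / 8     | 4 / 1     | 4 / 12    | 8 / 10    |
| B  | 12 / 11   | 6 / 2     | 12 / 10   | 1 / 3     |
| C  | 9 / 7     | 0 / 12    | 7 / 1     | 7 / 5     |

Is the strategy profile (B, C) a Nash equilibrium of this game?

No

Holding Player B at C: Player A gets 12 from B, versus 4 from A, 7 from C. No profitable deviation for Player A.
Holding Player A at B: Player B gets 10 from C but could get 11 by switching to A. Player B has a profitable deviation.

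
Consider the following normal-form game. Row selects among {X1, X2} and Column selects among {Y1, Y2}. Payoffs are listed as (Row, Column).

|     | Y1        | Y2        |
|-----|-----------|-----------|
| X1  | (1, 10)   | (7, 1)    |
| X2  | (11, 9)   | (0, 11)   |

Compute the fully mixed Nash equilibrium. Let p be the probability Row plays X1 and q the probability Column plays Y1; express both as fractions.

p = 2/11, q = 7/17

Each player's mixing probability is pinned down by making the *other* player indifferent.
Column indifferent between Y1 and Y2: p·10 + (1−p)·9 = p·1 + (1−p)·11 ⟹ 9 + 1p = 11 + (-10)p ⟹ p = 2/11.
Row indifferent between X1 and X2: q·1 + (1−q)·7 = q·11 + (1−q)·0 ⟹ 7 + (-6)q = 0 + 11q ⟹ q = 7/17.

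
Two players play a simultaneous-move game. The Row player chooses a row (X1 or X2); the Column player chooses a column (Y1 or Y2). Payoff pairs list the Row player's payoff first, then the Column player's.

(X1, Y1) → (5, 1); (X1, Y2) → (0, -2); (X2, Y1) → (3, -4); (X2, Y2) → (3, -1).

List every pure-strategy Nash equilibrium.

(X1, Y1) and (X2, Y2)

A profile is a Nash equilibrium when each player is best-responding to the other.
The Row player's best responses — vs Y1: X1 (payoff 5); vs Y2: X2 (payoff 3).
The Column player's best responses — vs X1: Y1 (payoff 1); vs X2: Y2 (payoff -1).
Mutual best responses occur at (X1, Y1) and (X2, Y2); at each, neither player gains by switching.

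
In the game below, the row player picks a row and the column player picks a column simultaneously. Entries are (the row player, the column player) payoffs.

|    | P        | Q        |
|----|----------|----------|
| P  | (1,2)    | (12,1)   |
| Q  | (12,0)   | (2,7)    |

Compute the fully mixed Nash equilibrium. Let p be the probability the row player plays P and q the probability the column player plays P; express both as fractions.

In a mixed NE each player is indifferent between their pure strategies, so the opponent's mix sets the indifference.
The column player indifferent between P and Q: p·2 + (1−p)·0 = p·1 + (1−p)·7 ⟹ 0 + 2p = 7 + (-6)p ⟹ p = 7/8.
The row player indifferent between P and Q: q·1 + (1−q)·12 = q·12 + (1−q)·2 ⟹ 12 + (-11)q = 2 + 10q ⟹ q = 10/21.

p = 7/8, q = 10/21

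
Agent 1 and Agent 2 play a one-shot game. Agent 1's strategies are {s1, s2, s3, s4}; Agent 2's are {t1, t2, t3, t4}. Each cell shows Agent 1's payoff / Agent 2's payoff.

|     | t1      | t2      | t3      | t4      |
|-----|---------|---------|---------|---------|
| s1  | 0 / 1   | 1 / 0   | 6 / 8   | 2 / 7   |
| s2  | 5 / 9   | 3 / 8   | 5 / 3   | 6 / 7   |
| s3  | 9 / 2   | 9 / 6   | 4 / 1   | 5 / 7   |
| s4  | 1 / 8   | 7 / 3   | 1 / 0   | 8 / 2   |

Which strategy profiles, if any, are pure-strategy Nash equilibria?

Check mutual best responses: a cell is a NE iff neither player can gain by unilaterally deviating.
Agent 1's best responses — vs t1: s3 (payoff 9); vs t2: s3 (payoff 9); vs t3: s1 (payoff 6); vs t4: s4 (payoff 8).
Agent 2's best responses — vs s1: t3 (payoff 8); vs s2: t1 (payoff 9); vs s3: t4 (payoff 7); vs s4: t1 (payoff 8).
The only mutual best response is (s1, t3); neither player gains by switching there.

(s1, t3)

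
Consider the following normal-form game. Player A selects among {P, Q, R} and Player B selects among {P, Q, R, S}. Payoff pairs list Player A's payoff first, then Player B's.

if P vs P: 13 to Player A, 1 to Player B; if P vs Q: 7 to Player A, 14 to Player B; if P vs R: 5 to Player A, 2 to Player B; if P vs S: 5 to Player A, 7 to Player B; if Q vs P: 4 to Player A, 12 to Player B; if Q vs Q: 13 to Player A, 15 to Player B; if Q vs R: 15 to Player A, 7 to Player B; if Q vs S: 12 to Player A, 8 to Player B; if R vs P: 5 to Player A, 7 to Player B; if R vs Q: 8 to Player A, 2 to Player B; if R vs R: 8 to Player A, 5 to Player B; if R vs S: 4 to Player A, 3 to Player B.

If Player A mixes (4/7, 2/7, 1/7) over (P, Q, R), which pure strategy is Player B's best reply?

Q

Player B's best reply maximizes expected payoff against the mix.
P: (4/7)·1 + (2/7)·12 + (1/7)·7 = 5
Q: (4/7)·14 + (2/7)·15 + (1/7)·2 = 88/7
R: (4/7)·2 + (2/7)·7 + (1/7)·5 = 27/7
S: (4/7)·7 + (2/7)·8 + (1/7)·3 = 47/7
Highest expected payoff is 88/7, from Q.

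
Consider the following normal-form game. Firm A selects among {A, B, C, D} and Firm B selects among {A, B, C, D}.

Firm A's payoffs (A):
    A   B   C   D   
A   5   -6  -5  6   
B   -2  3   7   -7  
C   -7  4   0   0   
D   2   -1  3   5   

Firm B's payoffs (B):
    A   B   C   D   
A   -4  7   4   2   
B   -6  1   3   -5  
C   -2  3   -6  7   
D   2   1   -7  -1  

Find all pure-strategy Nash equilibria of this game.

(B, C)

A profile is a Nash equilibrium when each player is best-responding to the other.
Firm A's best responses — vs A: A (payoff 5); vs B: C (payoff 4); vs C: B (payoff 7); vs D: A (payoff 6).
Firm B's best responses — vs A: B (payoff 7); vs B: C (payoff 3); vs C: D (payoff 7); vs D: A (payoff 2).
The only mutual best response is (B, C); neither player gains by switching there.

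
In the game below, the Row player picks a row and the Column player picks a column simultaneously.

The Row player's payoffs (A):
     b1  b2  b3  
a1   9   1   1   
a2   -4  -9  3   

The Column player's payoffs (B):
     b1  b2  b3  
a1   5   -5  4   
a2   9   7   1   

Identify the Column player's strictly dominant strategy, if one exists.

b1

Check whether one of the Column player's strategies beats all alternatives regardless of what the opponent does.
b1 strictly dominates: vs a1: 5 > each of {-5, 4}; vs a2: 9 > each of {7, 1}.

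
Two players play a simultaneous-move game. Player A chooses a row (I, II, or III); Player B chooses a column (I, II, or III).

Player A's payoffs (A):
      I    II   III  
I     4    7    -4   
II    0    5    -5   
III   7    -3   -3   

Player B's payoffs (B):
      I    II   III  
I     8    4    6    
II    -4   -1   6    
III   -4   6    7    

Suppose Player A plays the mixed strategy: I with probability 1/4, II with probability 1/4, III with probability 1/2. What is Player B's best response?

III

Player B's best reply maximizes expected payoff against the mix.
I: (1/4)·8 + (1/4)·(-4) + (1/2)·(-4) = -1
II: (1/4)·4 + (1/4)·(-1) + (1/2)·6 = 15/4
III: (1/4)·6 + (1/4)·6 + (1/2)·7 = 13/2
Highest expected payoff is 13/2, from III.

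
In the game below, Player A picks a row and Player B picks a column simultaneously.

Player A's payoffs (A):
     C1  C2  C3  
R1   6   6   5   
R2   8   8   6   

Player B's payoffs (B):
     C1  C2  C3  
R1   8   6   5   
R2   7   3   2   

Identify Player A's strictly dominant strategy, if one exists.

Check whether one of Player A's strategies beats all alternatives regardless of what the opponent does.
R2 strictly dominates: vs C1: 8 > 6; vs C2: 8 > 6; vs C3: 6 > 5.

R2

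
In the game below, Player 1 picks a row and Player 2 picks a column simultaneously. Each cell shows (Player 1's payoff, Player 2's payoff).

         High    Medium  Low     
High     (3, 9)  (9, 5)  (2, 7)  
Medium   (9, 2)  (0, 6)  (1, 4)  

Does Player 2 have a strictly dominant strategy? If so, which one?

No strictly dominant strategy

Check whether one of Player 2's strategies beats all alternatives regardless of what the opponent does.
High is not dominant: against Medium, Medium gives 6 > 2.
Medium is not dominant: against High, High gives 9 > 5.
Low is not dominant: against High, High gives 9 > 7.
No single strategy is best against every opponent action.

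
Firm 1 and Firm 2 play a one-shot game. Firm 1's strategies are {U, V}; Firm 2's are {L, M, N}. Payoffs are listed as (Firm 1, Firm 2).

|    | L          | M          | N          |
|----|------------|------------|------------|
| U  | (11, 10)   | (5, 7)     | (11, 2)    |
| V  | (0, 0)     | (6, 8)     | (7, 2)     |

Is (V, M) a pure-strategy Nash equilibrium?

Holding Firm 2 at M: Firm 1 gets 6 from V, versus 5 from U. No profitable deviation for Firm 1.
Holding Firm 1 at V: Firm 2 gets 8 from M, versus 0 from L, 2 from N. No profitable deviation for Firm 2 either.

Yes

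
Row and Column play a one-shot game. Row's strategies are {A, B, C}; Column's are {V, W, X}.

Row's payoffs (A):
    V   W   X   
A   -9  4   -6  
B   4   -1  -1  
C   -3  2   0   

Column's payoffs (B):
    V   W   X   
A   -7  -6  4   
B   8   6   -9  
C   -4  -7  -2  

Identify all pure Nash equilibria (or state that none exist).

(B, V) and (C, X)

A profile is a Nash equilibrium when each player is best-responding to the other.
Row's best responses — vs V: B (payoff 4); vs W: A (payoff 4); vs X: C (payoff 0).
Column's best responses — vs A: X (payoff 4); vs B: V (payoff 8); vs C: X (payoff -2).
Mutual best responses occur at (B, V) and (C, X); at each, neither player gains by switching.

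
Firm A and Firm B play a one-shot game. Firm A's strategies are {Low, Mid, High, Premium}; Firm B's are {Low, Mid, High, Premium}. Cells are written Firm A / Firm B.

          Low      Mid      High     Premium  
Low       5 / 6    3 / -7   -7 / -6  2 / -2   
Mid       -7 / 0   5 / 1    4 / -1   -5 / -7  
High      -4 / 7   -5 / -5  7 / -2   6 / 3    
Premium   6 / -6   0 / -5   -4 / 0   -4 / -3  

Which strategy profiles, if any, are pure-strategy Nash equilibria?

(Mid, Mid)

Find each player's best response to every opponent strategy; NE are the intersections.
Firm A's best responses — vs Low: Premium (payoff 6); vs Mid: Mid (payoff 5); vs High: High (payoff 7); vs Premium: High (payoff 6).
Firm B's best responses — vs Low: Low (payoff 6); vs Mid: Mid (payoff 1); vs High: Low (payoff 7); vs Premium: High (payoff 0).
The only mutual best response is (Mid, Mid); neither player gains by switching there.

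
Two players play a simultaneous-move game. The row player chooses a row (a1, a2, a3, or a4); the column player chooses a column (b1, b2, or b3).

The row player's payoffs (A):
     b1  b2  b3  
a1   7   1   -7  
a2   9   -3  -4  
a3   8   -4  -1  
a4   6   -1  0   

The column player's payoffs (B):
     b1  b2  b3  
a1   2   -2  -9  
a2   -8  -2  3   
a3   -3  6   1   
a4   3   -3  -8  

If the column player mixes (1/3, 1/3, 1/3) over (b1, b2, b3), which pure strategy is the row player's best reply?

a4

Compute the row player's expected payoff from each pure strategy against the given mix.
a1: (1/3)·7 + (1/3)·1 + (1/3)·(-7) = 1/3
a2: (1/3)·9 + (1/3)·(-3) + (1/3)·(-4) = 2/3
a3: (1/3)·8 + (1/3)·(-4) + (1/3)·(-1) = 1
a4: (1/3)·6 + (1/3)·(-1) + (1/3)·0 = 5/3
Highest expected payoff is 5/3, from a4.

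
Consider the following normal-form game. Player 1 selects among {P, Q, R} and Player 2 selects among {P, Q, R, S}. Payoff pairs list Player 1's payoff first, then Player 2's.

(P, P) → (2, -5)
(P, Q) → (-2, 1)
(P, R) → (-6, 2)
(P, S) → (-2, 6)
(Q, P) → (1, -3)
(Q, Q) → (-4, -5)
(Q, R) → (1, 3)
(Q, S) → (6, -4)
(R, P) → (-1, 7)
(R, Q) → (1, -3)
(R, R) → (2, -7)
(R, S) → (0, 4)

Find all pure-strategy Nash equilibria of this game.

Check mutual best responses: a cell is a NE iff neither player can gain by unilaterally deviating.
Player 1's best responses — vs P: P (payoff 2); vs Q: R (payoff 1); vs R: R (payoff 2); vs S: Q (payoff 6).
Player 2's best responses — vs P: S (payoff 6); vs Q: R (payoff 3); vs R: P (payoff 7).
No cell has both players best-responding. For instance, Player 1's best reply to S is Q, but against Q Player 2 prefers R over S.

No pure-strategy Nash equilibrium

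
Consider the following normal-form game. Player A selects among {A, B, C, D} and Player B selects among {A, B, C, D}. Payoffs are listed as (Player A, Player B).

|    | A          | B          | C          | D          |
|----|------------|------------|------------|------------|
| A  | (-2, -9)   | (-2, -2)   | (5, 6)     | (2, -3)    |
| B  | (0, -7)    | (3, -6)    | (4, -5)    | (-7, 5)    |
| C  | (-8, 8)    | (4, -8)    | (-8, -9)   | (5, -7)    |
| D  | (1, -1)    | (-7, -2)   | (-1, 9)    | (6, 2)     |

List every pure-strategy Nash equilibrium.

(A, C)

A profile is a Nash equilibrium when each player is best-responding to the other.
Player A's best responses — vs A: D (payoff 1); vs B: C (payoff 4); vs C: A (payoff 5); vs D: D (payoff 6).
Player B's best responses — vs A: C (payoff 6); vs B: D (payoff 5); vs C: A (payoff 8); vs D: C (payoff 9).
The only mutual best response is (A, C); neither player gains by switching there.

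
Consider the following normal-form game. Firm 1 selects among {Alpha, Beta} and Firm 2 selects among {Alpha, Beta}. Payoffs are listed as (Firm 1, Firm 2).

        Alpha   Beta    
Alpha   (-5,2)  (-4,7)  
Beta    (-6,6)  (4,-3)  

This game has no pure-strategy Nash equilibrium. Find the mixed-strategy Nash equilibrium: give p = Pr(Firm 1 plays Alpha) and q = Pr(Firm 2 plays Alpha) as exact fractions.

p = 9/14, q = 8/9

In a mixed NE each player is indifferent between their pure strategies, so the opponent's mix sets the indifference.
Firm 2 indifferent between Alpha and Beta: p·2 + (1−p)·6 = p·7 + (1−p)·(-3) ⟹ 6 + (-4)p = (-3) + 10p ⟹ p = 9/14.
Firm 1 indifferent between Alpha and Beta: q·(-5) + (1−q)·(-4) = q·(-6) + (1−q)·4 ⟹ (-4) + (-1)q = 4 + (-10)q ⟹ q = 8/9.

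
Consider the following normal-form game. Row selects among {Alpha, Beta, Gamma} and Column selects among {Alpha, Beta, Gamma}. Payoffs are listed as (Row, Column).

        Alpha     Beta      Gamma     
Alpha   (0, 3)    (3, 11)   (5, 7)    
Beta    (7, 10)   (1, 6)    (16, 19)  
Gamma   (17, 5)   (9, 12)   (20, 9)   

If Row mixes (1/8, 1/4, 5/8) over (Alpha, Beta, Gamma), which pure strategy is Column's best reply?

Gamma

Compute Column's expected payoff from each pure strategy against the given mix.
Alpha: (1/8)·3 + (1/4)·10 + (5/8)·5 = 6
Beta: (1/8)·11 + (1/4)·6 + (5/8)·12 = 83/8
Gamma: (1/8)·7 + (1/4)·19 + (5/8)·9 = 45/4
Highest expected payoff is 45/4, from Gamma.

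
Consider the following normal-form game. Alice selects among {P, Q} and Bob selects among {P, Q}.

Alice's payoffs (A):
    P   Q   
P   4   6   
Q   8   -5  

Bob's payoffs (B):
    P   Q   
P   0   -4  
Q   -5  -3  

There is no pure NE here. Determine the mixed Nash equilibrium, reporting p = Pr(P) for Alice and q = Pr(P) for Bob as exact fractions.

In a mixed NE each player is indifferent between their pure strategies, so the opponent's mix sets the indifference.
Bob indifferent between P and Q: p·0 + (1−p)·(-5) = p·(-4) + (1−p)·(-3) ⟹ (-5) + 5p = (-3) + (-1)p ⟹ p = 1/3.
Alice indifferent between P and Q: q·4 + (1−q)·6 = q·8 + (1−q)·(-5) ⟹ 6 + (-2)q = (-5) + 13q ⟹ q = 11/15.

p = 1/3, q = 11/15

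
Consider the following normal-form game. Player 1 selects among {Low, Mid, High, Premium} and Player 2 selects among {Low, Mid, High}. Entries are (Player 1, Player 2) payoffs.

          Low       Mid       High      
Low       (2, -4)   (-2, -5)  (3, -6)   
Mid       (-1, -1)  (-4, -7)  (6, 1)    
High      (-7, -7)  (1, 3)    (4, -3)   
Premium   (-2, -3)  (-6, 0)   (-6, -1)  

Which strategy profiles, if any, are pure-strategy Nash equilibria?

(Low, Low), (Mid, High), and (High, Mid)

Find each player's best response to every opponent strategy; NE are the intersections.
Player 1's best responses — vs Low: Low (payoff 2); vs Mid: High (payoff 1); vs High: Mid (payoff 6).
Player 2's best responses — vs Low: Low (payoff -4); vs Mid: High (payoff 1); vs High: Mid (payoff 3); vs Premium: Mid (payoff 0).
Mutual best responses occur at (Low, Low), (Mid, High), and (High, Mid); at each, neither player gains by switching.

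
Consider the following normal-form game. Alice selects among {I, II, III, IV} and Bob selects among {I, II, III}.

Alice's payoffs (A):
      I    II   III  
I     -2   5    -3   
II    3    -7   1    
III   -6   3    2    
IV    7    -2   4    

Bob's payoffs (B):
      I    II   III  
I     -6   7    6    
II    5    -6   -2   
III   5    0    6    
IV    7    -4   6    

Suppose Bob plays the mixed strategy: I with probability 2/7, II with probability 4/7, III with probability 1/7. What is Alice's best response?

Compute Alice's expected payoff from each pure strategy against the given mix.
I: (2/7)·(-2) + (4/7)·5 + (1/7)·(-3) = 13/7
II: (2/7)·3 + (4/7)·(-7) + (1/7)·1 = -3
III: (2/7)·(-6) + (4/7)·3 + (1/7)·2 = 2/7
IV: (2/7)·7 + (4/7)·(-2) + (1/7)·4 = 10/7
Highest expected payoff is 13/7, from I.

I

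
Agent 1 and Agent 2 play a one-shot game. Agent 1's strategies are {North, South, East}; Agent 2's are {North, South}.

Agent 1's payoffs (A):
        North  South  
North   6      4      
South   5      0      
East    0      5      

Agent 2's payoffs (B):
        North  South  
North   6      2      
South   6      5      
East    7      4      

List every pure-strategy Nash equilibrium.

(North, North)

A profile is a Nash equilibrium when each player is best-responding to the other.
Agent 1's best responses — vs North: North (payoff 6); vs South: East (payoff 5).
Agent 2's best responses — vs North: North (payoff 6); vs South: North (payoff 6); vs East: North (payoff 7).
The only mutual best response is (North, North); neither player gains by switching there.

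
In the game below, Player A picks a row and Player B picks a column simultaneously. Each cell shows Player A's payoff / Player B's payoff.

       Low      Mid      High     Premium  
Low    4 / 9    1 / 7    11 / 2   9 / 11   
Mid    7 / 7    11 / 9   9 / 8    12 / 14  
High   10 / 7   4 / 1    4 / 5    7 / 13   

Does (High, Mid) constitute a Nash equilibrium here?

No

Holding Player B at Mid: Player A gets 4 from High but could get 11 by switching to Mid. Player A has a profitable deviation.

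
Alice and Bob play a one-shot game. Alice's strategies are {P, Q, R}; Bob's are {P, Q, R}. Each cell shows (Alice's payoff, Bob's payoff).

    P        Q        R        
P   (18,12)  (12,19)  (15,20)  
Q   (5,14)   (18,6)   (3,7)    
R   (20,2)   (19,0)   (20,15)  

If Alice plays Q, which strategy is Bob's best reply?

With Alice fixed at Q, Bob's payoffs are: P → 14, Q → 6, R → 7.
The maximum is 14, achieved by P.

P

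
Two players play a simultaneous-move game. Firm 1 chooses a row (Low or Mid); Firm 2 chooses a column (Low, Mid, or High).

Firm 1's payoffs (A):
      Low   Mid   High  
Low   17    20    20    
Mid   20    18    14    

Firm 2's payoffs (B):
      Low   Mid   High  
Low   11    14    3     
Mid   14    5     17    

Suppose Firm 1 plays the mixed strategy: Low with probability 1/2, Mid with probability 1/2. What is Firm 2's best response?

Compute Firm 2's expected payoff from each pure strategy against the given mix.
Low: (1/2)·11 + (1/2)·14 = 25/2
Mid: (1/2)·14 + (1/2)·5 = 19/2
High: (1/2)·3 + (1/2)·17 = 10
Highest expected payoff is 25/2, from Low.

Low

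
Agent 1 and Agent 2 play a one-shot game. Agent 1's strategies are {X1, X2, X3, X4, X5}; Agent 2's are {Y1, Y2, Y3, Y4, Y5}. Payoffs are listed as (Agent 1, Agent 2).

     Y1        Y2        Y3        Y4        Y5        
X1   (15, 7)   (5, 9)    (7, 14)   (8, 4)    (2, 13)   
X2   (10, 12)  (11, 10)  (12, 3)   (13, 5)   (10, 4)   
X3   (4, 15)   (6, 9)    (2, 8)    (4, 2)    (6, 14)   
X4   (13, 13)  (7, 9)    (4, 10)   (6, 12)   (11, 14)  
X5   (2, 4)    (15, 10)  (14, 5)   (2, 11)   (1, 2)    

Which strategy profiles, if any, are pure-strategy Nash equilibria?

(X4, Y5)

Find each player's best response to every opponent strategy; NE are the intersections.
Agent 1's best responses — vs Y1: X1 (payoff 15); vs Y2: X5 (payoff 15); vs Y3: X5 (payoff 14); vs Y4: X2 (payoff 13); vs Y5: X4 (payoff 11).
Agent 2's best responses — vs X1: Y3 (payoff 14); vs X2: Y1 (payoff 12); vs X3: Y1 (payoff 15); vs X4: Y5 (payoff 14); vs X5: Y4 (payoff 11).
The only mutual best response is (X4, Y5); neither player gains by switching there.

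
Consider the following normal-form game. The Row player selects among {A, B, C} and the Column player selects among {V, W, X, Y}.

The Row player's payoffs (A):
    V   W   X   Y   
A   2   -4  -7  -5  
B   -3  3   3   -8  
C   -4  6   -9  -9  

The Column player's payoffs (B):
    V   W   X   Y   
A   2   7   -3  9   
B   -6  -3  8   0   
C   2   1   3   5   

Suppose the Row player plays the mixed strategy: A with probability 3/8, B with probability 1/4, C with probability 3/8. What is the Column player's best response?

Y

Compute the Column player's expected payoff from each pure strategy against the given mix.
V: (3/8)·2 + (1/4)·(-6) + (3/8)·2 = 0
W: (3/8)·7 + (1/4)·(-3) + (3/8)·1 = 9/4
X: (3/8)·(-3) + (1/4)·8 + (3/8)·3 = 2
Y: (3/8)·9 + (1/4)·0 + (3/8)·5 = 21/4
Highest expected payoff is 21/4, from Y.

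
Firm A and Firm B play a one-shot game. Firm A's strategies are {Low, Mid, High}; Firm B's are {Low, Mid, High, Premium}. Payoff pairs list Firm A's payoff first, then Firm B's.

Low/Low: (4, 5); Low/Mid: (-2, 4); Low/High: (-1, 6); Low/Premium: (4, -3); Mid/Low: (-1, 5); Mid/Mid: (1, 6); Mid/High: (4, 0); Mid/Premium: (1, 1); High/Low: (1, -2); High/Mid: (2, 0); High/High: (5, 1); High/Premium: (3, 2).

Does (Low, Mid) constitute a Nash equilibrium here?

No

Holding Firm B at Mid: Firm A gets -2 from Low but could get 2 by switching to High. Firm A has a profitable deviation.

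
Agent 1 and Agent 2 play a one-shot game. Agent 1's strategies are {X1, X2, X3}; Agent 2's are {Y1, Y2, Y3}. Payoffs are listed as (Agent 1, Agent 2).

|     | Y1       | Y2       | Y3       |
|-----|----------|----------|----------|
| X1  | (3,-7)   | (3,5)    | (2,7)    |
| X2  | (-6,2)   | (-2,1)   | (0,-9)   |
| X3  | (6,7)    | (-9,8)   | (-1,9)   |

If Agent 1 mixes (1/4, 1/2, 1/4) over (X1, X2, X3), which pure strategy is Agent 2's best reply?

Y2

Agent 2's best reply maximizes expected payoff against the mix.
Y1: (1/4)·(-7) + (1/2)·2 + (1/4)·7 = 1
Y2: (1/4)·5 + (1/2)·1 + (1/4)·8 = 15/4
Y3: (1/4)·7 + (1/2)·(-9) + (1/4)·9 = -1/2
Highest expected payoff is 15/4, from Y2.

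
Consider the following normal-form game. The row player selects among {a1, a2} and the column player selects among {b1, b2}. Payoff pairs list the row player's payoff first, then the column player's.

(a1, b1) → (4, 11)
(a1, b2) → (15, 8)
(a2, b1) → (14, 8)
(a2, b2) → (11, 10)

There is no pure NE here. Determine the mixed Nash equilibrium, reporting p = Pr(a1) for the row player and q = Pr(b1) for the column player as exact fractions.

In a mixed NE each player is indifferent between their pure strategies, so the opponent's mix sets the indifference.
The column player indifferent between b1 and b2: p·11 + (1−p)·8 = p·8 + (1−p)·10 ⟹ 8 + 3p = 10 + (-2)p ⟹ p = 2/5.
The row player indifferent between a1 and a2: q·4 + (1−q)·15 = q·14 + (1−q)·11 ⟹ 15 + (-11)q = 11 + 3q ⟹ q = 2/7.

p = 2/5, q = 2/7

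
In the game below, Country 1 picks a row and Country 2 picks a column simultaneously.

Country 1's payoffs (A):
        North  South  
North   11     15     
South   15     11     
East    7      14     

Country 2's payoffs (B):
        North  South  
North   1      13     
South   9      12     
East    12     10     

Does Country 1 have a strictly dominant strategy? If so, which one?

Check whether one of Country 1's strategies beats all alternatives regardless of what the opponent does.
North is not dominant: against North, South gives 15 > 11.
South is not dominant: against South, North gives 15 > 11.
East is not dominant: against North, North gives 11 > 7.
No single strategy is best against every opponent action.

No strictly dominant strategy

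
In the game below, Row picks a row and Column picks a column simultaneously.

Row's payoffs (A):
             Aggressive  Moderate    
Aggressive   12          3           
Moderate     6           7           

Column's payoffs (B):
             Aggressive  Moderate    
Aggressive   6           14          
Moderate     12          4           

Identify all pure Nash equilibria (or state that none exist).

Find each player's best response to every opponent strategy; NE are the intersections.
Row's best responses — vs Aggressive: Aggressive (payoff 12); vs Moderate: Moderate (payoff 7).
Column's best responses — vs Aggressive: Moderate (payoff 14); vs Moderate: Aggressive (payoff 12).
No cell has both players best-responding. For instance, Row's best reply to Aggressive is Aggressive, but against Aggressive Column prefers Moderate over Aggressive.

No pure-strategy Nash equilibrium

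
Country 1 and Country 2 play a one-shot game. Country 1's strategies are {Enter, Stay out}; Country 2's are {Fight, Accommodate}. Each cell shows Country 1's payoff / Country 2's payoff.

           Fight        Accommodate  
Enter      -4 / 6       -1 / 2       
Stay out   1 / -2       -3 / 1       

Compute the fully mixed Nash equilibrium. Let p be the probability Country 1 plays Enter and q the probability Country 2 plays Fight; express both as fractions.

p = 3/7, q = 2/7

In a mixed NE each player is indifferent between their pure strategies, so the opponent's mix sets the indifference.
Country 2 indifferent between Fight and Accommodate: p·6 + (1−p)·(-2) = p·2 + (1−p)·1 ⟹ (-2) + 8p = 1 + 1p ⟹ p = 3/7.
Country 1 indifferent between Enter and Stay out: q·(-4) + (1−q)·(-1) = q·1 + (1−q)·(-3) ⟹ (-1) + (-3)q = (-3) + 4q ⟹ q = 2/7.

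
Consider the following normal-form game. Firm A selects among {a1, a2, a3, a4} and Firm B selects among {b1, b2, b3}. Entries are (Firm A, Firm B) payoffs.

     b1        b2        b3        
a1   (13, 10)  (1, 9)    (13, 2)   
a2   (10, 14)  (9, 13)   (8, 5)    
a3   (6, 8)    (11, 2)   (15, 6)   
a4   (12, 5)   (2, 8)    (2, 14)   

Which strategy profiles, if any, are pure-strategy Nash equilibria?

(a1, b1)

A profile is a Nash equilibrium when each player is best-responding to the other.
Firm A's best responses — vs b1: a1 (payoff 13); vs b2: a3 (payoff 11); vs b3: a3 (payoff 15).
Firm B's best responses — vs a1: b1 (payoff 10); vs a2: b1 (payoff 14); vs a3: b1 (payoff 8); vs a4: b3 (payoff 14).
The only mutual best response is (a1, b1); neither player gains by switching there.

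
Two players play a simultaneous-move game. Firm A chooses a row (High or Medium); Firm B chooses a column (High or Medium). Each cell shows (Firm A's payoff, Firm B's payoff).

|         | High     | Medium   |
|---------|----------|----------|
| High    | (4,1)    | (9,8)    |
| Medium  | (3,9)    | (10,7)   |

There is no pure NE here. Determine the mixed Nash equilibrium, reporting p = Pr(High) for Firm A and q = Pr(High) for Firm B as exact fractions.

Each player's mixing probability is pinned down by making the *other* player indifferent.
Firm B indifferent between High and Medium: p·1 + (1−p)·9 = p·8 + (1−p)·7 ⟹ 9 + (-8)p = 7 + 1p ⟹ p = 2/9.
Firm A indifferent between High and Medium: q·4 + (1−q)·9 = q·3 + (1−q)·10 ⟹ 9 + (-5)q = 10 + (-7)q ⟹ q = 1/2.

p = 2/9, q = 1/2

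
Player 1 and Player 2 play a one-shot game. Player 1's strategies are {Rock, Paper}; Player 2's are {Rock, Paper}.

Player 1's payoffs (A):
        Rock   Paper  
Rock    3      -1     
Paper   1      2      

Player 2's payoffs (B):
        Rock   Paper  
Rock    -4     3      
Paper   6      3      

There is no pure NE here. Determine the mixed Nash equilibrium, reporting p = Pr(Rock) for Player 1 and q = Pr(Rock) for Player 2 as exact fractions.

p = 3/10, q = 3/5

In a mixed NE each player is indifferent between their pure strategies, so the opponent's mix sets the indifference.
Player 2 indifferent between Rock and Paper: p·(-4) + (1−p)·6 = p·3 + (1−p)·3 ⟹ 6 + (-10)p = 3 + 0p ⟹ p = 3/10.
Player 1 indifferent between Rock and Paper: q·3 + (1−q)·(-1) = q·1 + (1−q)·2 ⟹ (-1) + 4q = 2 + (-1)q ⟹ q = 3/5.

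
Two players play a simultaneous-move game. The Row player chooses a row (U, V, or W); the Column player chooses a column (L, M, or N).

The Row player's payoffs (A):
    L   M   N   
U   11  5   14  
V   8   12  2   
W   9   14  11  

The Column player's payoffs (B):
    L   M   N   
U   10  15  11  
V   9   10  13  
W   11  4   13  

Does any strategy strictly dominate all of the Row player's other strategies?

None

A strategy is strictly dominant if it gives the Row player a strictly higher payoff than every other strategy, against every choice by the opponent.
U is not dominant: against M, V gives 12 > 5.
V is not dominant: against L, U gives 11 > 8.
W is not dominant: against L, U gives 11 > 9.
No single strategy is best against every opponent action.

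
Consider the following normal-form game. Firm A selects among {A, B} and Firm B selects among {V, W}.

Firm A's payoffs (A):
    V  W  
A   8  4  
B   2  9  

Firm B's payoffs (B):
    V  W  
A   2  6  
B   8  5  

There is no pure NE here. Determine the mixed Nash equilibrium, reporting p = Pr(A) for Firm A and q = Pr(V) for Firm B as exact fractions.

p = 3/7, q = 5/11

Each player's mixing probability is pinned down by making the *other* player indifferent.
Firm B indifferent between V and W: p·2 + (1−p)·8 = p·6 + (1−p)·5 ⟹ 8 + (-6)p = 5 + 1p ⟹ p = 3/7.
Firm A indifferent between A and B: q·8 + (1−q)·4 = q·2 + (1−q)·9 ⟹ 4 + 4q = 9 + (-7)q ⟹ q = 5/11.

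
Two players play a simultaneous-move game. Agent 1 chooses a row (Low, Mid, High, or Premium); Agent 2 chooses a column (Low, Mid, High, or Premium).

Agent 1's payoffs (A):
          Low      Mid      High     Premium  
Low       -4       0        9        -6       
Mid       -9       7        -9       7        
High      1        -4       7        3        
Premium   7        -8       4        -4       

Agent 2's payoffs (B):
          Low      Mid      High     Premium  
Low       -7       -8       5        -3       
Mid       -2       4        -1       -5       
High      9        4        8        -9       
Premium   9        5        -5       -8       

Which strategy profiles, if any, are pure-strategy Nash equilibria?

(Low, High), (Mid, Mid), and (Premium, Low)

Find each player's best response to every opponent strategy; NE are the intersections.
Agent 1's best responses — vs Low: Premium (payoff 7); vs Mid: Mid (payoff 7); vs High: Low (payoff 9); vs Premium: Mid (payoff 7).
Agent 2's best responses — vs Low: High (payoff 5); vs Mid: Mid (payoff 4); vs High: Low (payoff 9); vs Premium: Low (payoff 9).
Mutual best responses occur at (Low, High), (Mid, Mid), and (Premium, Low); at each, neither player gains by switching.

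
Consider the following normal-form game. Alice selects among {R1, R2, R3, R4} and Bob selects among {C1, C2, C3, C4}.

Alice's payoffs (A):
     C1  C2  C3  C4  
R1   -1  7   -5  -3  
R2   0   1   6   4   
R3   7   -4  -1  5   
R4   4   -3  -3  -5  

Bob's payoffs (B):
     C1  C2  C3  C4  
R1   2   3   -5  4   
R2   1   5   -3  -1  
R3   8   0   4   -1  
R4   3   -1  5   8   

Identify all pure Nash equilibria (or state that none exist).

Check mutual best responses: a cell is a NE iff neither player can gain by unilaterally deviating.
Alice's best responses — vs C1: R3 (payoff 7); vs C2: R1 (payoff 7); vs C3: R2 (payoff 6); vs C4: R3 (payoff 5).
Bob's best responses — vs R1: C4 (payoff 4); vs R2: C2 (payoff 5); vs R3: C1 (payoff 8); vs R4: C4 (payoff 8).
The only mutual best response is (R3, C1); neither player gains by switching there.

(R3, C1)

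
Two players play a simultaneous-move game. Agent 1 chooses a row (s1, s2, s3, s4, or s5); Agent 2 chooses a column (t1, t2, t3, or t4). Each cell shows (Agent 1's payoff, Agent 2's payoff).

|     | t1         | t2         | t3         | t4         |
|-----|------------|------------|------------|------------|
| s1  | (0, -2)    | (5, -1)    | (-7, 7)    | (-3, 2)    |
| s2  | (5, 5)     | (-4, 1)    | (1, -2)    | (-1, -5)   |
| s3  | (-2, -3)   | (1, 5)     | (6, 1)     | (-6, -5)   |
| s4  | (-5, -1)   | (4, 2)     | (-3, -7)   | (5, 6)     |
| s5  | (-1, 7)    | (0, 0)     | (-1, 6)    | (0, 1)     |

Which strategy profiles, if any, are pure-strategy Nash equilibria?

Find each player's best response to every opponent strategy; NE are the intersections.
Agent 1's best responses — vs t1: s2 (payoff 5); vs t2: s1 (payoff 5); vs t3: s3 (payoff 6); vs t4: s4 (payoff 5).
Agent 2's best responses — vs s1: t3 (payoff 7); vs s2: t1 (payoff 5); vs s3: t2 (payoff 5); vs s4: t4 (payoff 6); vs s5: t1 (payoff 7).
Mutual best responses occur at (s2, t1) and (s4, t4); at each, neither player gains by switching.

(s2, t1) and (s4, t4)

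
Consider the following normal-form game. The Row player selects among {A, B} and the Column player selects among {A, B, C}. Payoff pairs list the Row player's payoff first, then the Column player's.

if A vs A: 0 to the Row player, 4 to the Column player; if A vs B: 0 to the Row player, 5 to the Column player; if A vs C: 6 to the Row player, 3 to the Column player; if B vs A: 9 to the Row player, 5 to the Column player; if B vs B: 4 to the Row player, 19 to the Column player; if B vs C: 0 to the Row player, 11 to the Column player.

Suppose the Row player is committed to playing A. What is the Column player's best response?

B

With the Row player fixed at A, the Column player's payoffs are: A → 4, B → 5, C → 3.
The maximum is 5, achieved by B.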